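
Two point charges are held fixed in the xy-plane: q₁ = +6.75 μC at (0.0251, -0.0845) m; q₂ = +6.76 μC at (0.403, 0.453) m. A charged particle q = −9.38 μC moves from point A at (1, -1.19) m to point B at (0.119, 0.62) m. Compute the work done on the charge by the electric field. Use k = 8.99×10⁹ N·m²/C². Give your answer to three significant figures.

The work done by the electric force is W_field = −ΔU = −q(V_B − V_A) = q(V_A − V_B).
At A: distances to the source charges are 1.47 m, 1.75 m; V_A = Σ kqᵢ/rᵢ = 7.59×10⁴ V.
At B: distances to the source charges are 0.711 m, 0.329 m; V_B = Σ kqᵢ/rᵢ = 2.70×10⁵ V.
ΔV = V_B − V_A = 1.94×10⁵ V.
W_field = −qΔV = −(-9.38×10⁻⁶ C)(1.94×10⁵ V) = 1.82 J.

1.82 J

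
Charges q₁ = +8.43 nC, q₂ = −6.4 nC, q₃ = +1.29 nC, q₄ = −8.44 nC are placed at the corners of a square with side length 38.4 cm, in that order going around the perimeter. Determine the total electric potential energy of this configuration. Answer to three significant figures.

The assembly work is the sum of pairwise potential energies, U = Σ_{i<j} kqᵢqⱼ/rᵢⱼ.
The four side pairs have separation 0.384 m and the two diagonal pairs 0.543 m.
Summing all 6 pair terms gives U = -2.30×10⁻⁶ J.

-2.30×10⁻⁶ J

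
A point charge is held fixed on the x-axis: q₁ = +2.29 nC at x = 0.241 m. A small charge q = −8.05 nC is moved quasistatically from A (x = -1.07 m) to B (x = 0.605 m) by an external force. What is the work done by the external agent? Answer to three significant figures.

For quasistatic motion the external work equals the change in potential energy: W_ext = qΔV = q(V_B − V_A).
At A: distance to the source charge is 1.31 m; V_A = kq₁/r = 15.7 V.
At B: distance to the source charge is 0.364 m; V_B = kq₁/r = 56.6 V.
ΔV = V_B − V_A = 40.9 V.
W_ext = qΔV = (-8.05×10⁻⁹ C)(40.9 V) = -3.29×10⁻⁷ J.

-3.29×10⁻⁷ J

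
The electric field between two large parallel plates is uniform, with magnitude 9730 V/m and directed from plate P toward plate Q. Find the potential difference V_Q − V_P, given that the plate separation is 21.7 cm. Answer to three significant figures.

In a uniform field, potential decreases in the direction of E: ΔV = −E·d for a displacement d parallel to E.
Going from P to Q is a displacement of 21.7 cm along the field, so V_Q − V_P = −Ed = -2110 V.

-2110 V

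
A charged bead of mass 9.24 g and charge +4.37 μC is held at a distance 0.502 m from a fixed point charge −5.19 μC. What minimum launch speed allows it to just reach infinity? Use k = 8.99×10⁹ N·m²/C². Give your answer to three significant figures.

9.38 m/s

To just escape, total mechanical energy must reach zero at infinity: ½mv²_min + U = 0, so ½mv²_min = −U = |kQq|/r.
|U| = |kQq|/r = (8.99×10⁹ N·m²/C²)(5.19×10⁻⁶)(4.37×10⁻⁶)/(0.502) = 0.406 J.
v_min = √(2|U|/m) = √(2·0.406/9.24×10⁻³) = 9.38 m/s.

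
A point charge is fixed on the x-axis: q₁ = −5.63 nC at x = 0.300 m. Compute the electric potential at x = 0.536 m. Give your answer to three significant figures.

-214 V

The total potential is the scalar sum of each charge's contribution, V = Σ kqᵢ/rᵢ.
V = k[(-5.63×10⁻⁹)/(0.236)] = -214 V.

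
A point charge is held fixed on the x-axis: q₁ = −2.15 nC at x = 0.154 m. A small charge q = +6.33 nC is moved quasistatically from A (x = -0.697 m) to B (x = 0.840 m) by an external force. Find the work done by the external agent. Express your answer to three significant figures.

-3.46×10⁻⁸ J

For quasistatic motion the external work equals the change in potential energy: W_ext = qΔV = q(V_B − V_A).
At A: distance to the source charge is 0.851 m; V_A = kq₁/r = -22.7 V.
At B: distance to the source charge is 0.686 m; V_B = kq₁/r = -28.2 V.
ΔV = V_B − V_A = -5.46 V.
W_ext = qΔV = (6.33×10⁻⁹ C)(-5.46 V) = -3.46×10⁻⁸ J.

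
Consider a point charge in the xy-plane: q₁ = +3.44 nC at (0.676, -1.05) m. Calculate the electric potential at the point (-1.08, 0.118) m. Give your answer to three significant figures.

The total potential is the scalar sum of each charge's contribution, V = Σ kqᵢ/rᵢ.
Distances from the field point to each charge: r₁ = 2.11 m.
V = k[(3.44×10⁻⁹)/(2.11)] = 14.7 V.

14.7 V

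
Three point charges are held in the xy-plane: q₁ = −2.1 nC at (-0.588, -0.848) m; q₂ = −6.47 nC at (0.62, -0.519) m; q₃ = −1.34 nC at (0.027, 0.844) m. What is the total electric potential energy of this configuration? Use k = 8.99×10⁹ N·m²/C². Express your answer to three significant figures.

1.64×10⁻⁷ J

The work to assemble the configuration equals its total potential energy, U = Σ kqᵢqⱼ/rᵢⱼ over all pairs.
Pair separations: r₁₂ = 1.25 m, r₁₃ = 1.80 m, r₂₃ = 1.49 m.
U = (9.76×10⁻⁸) + (1.41×10⁻⁸) + (5.24×10⁻⁸) = 1.64×10⁻⁷ J.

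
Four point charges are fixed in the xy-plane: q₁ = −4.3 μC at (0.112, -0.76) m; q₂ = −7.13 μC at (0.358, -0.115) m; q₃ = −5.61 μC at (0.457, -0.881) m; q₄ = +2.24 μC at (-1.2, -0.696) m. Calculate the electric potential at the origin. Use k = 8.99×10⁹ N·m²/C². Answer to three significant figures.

Electric potential is a scalar, so the contributions from each charge add algebraically: V = Σ kqᵢ/rᵢ.
Distances from the field point to each charge: r₁ = 0.768 m, r₂ = 0.376 m, r₃ = 0.992 m, r₄ = 1.39 m.
V = k[(-4.30×10⁻⁶)/(0.768) + (-7.13×10⁻⁶)/(0.376) + (-5.61×10⁻⁶)/(0.992) + (2.24×10⁻⁶)/(1.39)] = -2.57×10⁵ V.

-2.57×10⁵ V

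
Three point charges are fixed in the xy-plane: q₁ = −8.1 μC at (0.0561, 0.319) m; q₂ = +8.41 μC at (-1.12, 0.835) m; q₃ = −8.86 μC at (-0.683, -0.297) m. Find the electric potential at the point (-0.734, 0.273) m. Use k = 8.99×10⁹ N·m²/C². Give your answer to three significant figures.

-1.20×10⁵ V

Electric potential is a scalar, so the contributions from each charge add algebraically: V = Σ kqᵢ/rᵢ.
Distances from the field point to each charge: r₁ = 0.791 m, r₂ = 0.682 m, r₃ = 0.572 m.
V = k[(-8.10×10⁻⁶)/(0.791) + (8.41×10⁻⁶)/(0.682) + (-8.86×10⁻⁶)/(0.572)] = -1.20×10⁵ V.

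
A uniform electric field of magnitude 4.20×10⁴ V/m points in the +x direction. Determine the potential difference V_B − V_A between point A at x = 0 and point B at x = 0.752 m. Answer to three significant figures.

In a uniform field, potential decreases in the direction of E: V_B − V_A = −E·Δx.
V_B − V_A = −(4.20×10⁴ V/m)(0.752 m) = -3.16×10⁴ V.

-3.16×10⁴ V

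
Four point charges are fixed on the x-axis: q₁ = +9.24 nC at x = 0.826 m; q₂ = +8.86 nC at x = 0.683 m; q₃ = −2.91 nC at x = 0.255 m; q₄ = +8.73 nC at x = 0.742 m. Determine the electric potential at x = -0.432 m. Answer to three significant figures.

Electric potential is a scalar, so the contributions from each charge add algebraically: V = Σ kqᵢ/rᵢ.
Distances from the field point to each charge: r₁ = 1.26 m, r₂ = 1.11 m, r₃ = 0.687 m, r₄ = 1.17 m.
V = k[(9.24×10⁻⁹)/(1.26) + (8.86×10⁻⁹)/(1.11) + (-2.91×10⁻⁹)/(0.687) + (8.73×10⁻⁹)/(1.17)] = 166 V.

166 V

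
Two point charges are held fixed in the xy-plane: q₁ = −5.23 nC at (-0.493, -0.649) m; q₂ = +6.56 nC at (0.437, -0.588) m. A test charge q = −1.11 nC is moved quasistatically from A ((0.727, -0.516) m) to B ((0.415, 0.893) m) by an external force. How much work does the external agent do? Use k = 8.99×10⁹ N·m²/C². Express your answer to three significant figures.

1.62×10⁻⁷ J

For quasistatic motion the external work equals the change in potential energy: W_ext = qΔV = q(V_B − V_A).
At A: distances to the source charges are 1.23 m, 0.299 m; V_A = Σ kqᵢ/rᵢ = 159 V.
At B: distances to the source charges are 1.79 m, 1.48 m; V_B = Σ kqᵢ/rᵢ = 13.5 V.
ΔV = V_B − V_A = -146 V.
W_ext = qΔV = (-1.11×10⁻⁹ C)(-146 V) = 1.62×10⁻⁷ J.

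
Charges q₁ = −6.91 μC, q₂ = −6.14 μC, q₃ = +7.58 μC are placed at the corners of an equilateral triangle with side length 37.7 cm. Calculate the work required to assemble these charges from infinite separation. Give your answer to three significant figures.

The work to assemble the configuration equals its total potential energy, U = Σ kqᵢqⱼ/rᵢⱼ over all pairs.
All three pair separations equal the side length, 0.377 m.
U = (1.01) + (-1.25) + (-1.11) = -1.35 J.

-1.35 J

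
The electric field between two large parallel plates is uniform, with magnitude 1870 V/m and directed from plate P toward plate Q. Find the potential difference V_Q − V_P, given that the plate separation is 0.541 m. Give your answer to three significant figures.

In a uniform field, potential decreases in the direction of E: ΔV = −E·d for a displacement d parallel to E.
Going from P to Q is a displacement of 0.541 m along the field, so V_Q − V_P = −Ed = -1010 V.

-1010 V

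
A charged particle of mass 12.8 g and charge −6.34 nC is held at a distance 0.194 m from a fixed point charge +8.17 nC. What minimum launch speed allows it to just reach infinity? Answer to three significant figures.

0.0194 m/s

To just escape, total mechanical energy must reach zero at infinity: ½mv²_min + U = 0, so ½mv²_min = −U = |kQq|/r.
|U| = |kQq|/r = (8.99×10⁹ N·m²/C²)(8.17×10⁻⁹)(6.34×10⁻⁹)/(0.194) = 2.40×10⁻⁶ J.
v_min = √(2|U|/m) = √(2·2.40×10⁻⁶/0.0128) = 0.0194 m/s.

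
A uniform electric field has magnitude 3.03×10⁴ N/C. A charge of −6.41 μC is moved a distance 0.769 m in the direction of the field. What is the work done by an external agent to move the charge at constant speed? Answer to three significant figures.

0.149 J

The potential change for a displacement 0.769 m in the direction of the field is ΔV = −Ed = -2.33×10⁴ V.
W_ext = qΔV = 0.149 J.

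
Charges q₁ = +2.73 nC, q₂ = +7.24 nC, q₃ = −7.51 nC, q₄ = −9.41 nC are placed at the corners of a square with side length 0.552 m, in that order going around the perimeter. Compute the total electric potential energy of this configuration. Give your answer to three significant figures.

-8.52×10⁻⁷ J

The assembly work is the sum of pairwise potential energies, U = Σ_{i<j} kqᵢqⱼ/rᵢⱼ.
The four side pairs have separation 0.552 m and the two diagonal pairs 0.781 m.
Summing all 6 pair terms gives U = -8.52×10⁻⁷ J.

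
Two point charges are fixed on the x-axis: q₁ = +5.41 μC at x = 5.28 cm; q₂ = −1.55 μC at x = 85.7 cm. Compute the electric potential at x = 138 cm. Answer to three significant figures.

The total potential is the scalar sum of each charge's contribution, V = Σ kqᵢ/rᵢ.
Distances from the field point to each charge: r₁ = 1.33 m, r₂ = 0.523 m.
V = k[(5.41×10⁻⁶)/(1.33) + (-1.55×10⁻⁶)/(0.523)] = 1.00×10⁴ V.

1.00×10⁴ V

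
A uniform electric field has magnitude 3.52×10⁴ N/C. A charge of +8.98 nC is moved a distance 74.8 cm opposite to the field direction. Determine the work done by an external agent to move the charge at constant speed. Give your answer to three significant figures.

2.36×10⁻⁴ J

The potential change for a displacement 74.8 cm opposite to the field direction is ΔV = +Ed = 2.63×10⁴ V.
W_ext = qΔV = 2.36×10⁻⁴ J.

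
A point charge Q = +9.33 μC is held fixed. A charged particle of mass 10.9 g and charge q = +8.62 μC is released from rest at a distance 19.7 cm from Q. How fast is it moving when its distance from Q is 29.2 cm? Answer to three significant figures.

14.8 m/s

Only the electrostatic force acts, so mechanical energy is conserved: ½mv² = U₁ − U₂ = kQq(1/r₁ − 1/r₂).
U₁ − U₂ = (8.99×10⁹ N·m²/C²)(9.33×10⁻⁶ C)(8.62×10⁻⁶ C)(1/0.197 − 1/0.292) = 1.19 J.
v = √(2·1.19/0.0109) = 14.8 m/s.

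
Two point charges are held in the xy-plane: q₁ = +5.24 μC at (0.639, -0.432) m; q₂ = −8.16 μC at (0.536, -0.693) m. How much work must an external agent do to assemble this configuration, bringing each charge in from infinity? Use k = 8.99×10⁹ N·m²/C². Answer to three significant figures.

-1.37 J

The work to assemble the configuration equals its total potential energy, U = Σ kqᵢqⱼ/rᵢⱼ over all pairs.
Pair separations: r₁₂ = 0.281 m.
U = (-1.37) = -1.37 J.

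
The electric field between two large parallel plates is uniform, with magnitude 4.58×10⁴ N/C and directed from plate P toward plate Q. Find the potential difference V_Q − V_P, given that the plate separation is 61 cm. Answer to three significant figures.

-2.79×10⁴ V

In a uniform field, potential decreases in the direction of E: ΔV = −E·d for a displacement d parallel to E.
Going from P to Q is a displacement of 61 cm along the field, so V_Q − V_P = −Ed = -2.79×10⁴ V.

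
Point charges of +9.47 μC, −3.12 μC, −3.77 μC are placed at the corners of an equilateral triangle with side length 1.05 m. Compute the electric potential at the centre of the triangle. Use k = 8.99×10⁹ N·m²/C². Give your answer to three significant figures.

3.83×10⁴ V

The total potential is the scalar sum of each charge's contribution, V = Σ kqᵢ/rᵢ.
The distance from each vertex to the centroid is a/√3 = 0.606 m.
V = k[(9.47×10⁻⁶)/(0.606) + (-3.12×10⁻⁶)/(0.606) + (-3.77×10⁻⁶)/(0.606)] = 3.83×10⁴ V.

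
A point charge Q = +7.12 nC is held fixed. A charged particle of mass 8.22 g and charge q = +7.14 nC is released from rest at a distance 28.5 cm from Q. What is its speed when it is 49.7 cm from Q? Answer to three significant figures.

0.0129 m/s

Only the electrostatic force acts, so mechanical energy is conserved: ½mv² = U₁ − U₂ = kQq(1/r₁ − 1/r₂).
U₁ − U₂ = (8.99×10⁹ N·m²/C²)(7.12×10⁻⁹ C)(7.14×10⁻⁹ C)(1/0.285 − 1/0.497) = 6.84×10⁻⁷ J.
v = √(2·6.84×10⁻⁷/8.22×10⁻³) = 0.0129 m/s.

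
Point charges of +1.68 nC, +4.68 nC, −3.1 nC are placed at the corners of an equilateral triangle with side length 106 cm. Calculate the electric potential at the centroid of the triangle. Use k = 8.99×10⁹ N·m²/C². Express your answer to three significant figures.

Electric potential is a scalar, so the contributions from each charge add algebraically: V = Σ kqᵢ/rᵢ.
The distance from each vertex to the centroid is a/√3 = 0.612 m.
V = k[(1.68×10⁻⁹)/(0.612) + (4.68×10⁻⁹)/(0.612) + (-3.10×10⁻⁹)/(0.612)] = 47.9 V.

47.9 V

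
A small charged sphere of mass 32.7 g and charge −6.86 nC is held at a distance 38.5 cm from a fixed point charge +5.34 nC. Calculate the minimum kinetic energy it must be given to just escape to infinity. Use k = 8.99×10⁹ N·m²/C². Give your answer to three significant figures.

8.55×10⁻⁷ J

To just escape, total mechanical energy must reach zero at infinity: ½mv²_min + U = 0, so ½mv²_min = −U = |kQq|/r.
|U| = |kQq|/r = (8.99×10⁹ N·m²/C²)(5.34×10⁻⁹)(6.86×10⁻⁹)/(0.385) = 8.55×10⁻⁷ J.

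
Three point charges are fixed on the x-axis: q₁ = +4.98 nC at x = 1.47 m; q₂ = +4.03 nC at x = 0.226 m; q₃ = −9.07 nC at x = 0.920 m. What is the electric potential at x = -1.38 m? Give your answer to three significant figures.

The total potential is the scalar sum of each charge's contribution, V = Σ kqᵢ/rᵢ.
Distances from the field point to each charge: r₁ = 2.85 m, r₂ = 1.61 m, r₃ = 2.30 m.
V = k[(4.98×10⁻⁹)/(2.85) + (4.03×10⁻⁹)/(1.61) + (-9.07×10⁻⁹)/(2.30)] = 2.82 V.

2.82 V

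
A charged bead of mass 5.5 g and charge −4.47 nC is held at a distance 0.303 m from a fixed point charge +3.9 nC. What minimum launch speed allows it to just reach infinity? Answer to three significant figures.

To just escape, total mechanical energy must reach zero at infinity: ½mv²_min + U = 0, so ½mv²_min = −U = |kQq|/r.
|U| = |kQq|/r = (8.99×10⁹ N·m²/C²)(3.90×10⁻⁹)(4.47×10⁻⁹)/(0.303) = 5.17×10⁻⁷ J.
v_min = √(2|U|/m) = √(2·5.17×10⁻⁷/5.50×10⁻³) = 0.0137 m/s.

0.0137 m/s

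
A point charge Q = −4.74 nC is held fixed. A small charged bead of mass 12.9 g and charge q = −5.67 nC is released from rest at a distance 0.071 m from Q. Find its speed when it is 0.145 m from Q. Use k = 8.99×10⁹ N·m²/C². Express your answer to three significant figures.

Only the electrostatic force acts, so mechanical energy is conserved: ½mv² = U₁ − U₂ = kQq(1/r₁ − 1/r₂).
U₁ − U₂ = (8.99×10⁹ N·m²/C²)(-4.74×10⁻⁹ C)(-5.67×10⁻⁹ C)(1/0.0710 − 1/0.145) = 1.74×10⁻⁶ J.
v = √(2·1.74×10⁻⁶/0.0129) = 0.0164 m/s.

0.0164 m/s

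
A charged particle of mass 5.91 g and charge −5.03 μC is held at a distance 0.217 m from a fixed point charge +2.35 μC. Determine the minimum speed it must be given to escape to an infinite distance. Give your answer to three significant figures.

12.9 m/s

To just escape, total mechanical energy must reach zero at infinity: ½mv²_min + U = 0, so ½mv²_min = −U = |kQq|/r.
|U| = |kQq|/r = (8.99×10⁹ N·m²/C²)(2.35×10⁻⁶)(5.03×10⁻⁶)/(0.217) = 0.490 J.
v_min = √(2|U|/m) = √(2·0.490/5.91×10⁻³) = 12.9 m/s.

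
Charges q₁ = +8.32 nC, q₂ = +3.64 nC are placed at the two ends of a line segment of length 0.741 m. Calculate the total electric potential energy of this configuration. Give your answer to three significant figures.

The assembly work is the sum of pairwise potential energies, U = Σ_{i<j} kqᵢqⱼ/rᵢⱼ.
The separation is r = 0.741 m.
U = (3.67×10⁻⁷) = 3.67×10⁻⁷ J.

3.67×10⁻⁷ J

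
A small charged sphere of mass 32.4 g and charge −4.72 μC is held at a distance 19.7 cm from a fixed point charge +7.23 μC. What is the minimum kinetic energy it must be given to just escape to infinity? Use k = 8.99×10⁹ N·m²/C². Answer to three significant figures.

To just escape, total mechanical energy must reach zero at infinity: ½mv²_min + U = 0, so ½mv²_min = −U = |kQq|/r.
|U| = |kQq|/r = (8.99×10⁹ N·m²/C²)(7.23×10⁻⁶)(4.72×10⁻⁶)/(0.197) = 1.56 J.

1.56 J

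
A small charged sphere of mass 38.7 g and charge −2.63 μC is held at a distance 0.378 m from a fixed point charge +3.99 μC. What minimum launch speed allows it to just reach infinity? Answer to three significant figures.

To just escape, total mechanical energy must reach zero at infinity: ½mv²_min + U = 0, so ½mv²_min = −U = |kQq|/r.
|U| = |kQq|/r = (8.99×10⁹ N·m²/C²)(3.99×10⁻⁶)(2.63×10⁻⁶)/(0.378) = 0.250 J.
v_min = √(2|U|/m) = √(2·0.250/0.0387) = 3.59 m/s.

3.59 m/s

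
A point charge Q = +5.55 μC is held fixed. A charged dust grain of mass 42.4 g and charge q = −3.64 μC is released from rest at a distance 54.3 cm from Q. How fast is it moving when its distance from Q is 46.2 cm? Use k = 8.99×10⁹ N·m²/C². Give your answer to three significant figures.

1.66 m/s

Only the electrostatic force acts, so mechanical energy is conserved: ½mv² = U₁ − U₂ = kQq(1/r₁ − 1/r₂).
U₁ − U₂ = (8.99×10⁹ N·m²/C²)(5.55×10⁻⁶ C)(-3.64×10⁻⁶ C)(1/0.543 − 1/0.462) = 0.0586 J.
v = √(2·0.0586/0.0424) = 1.66 m/s.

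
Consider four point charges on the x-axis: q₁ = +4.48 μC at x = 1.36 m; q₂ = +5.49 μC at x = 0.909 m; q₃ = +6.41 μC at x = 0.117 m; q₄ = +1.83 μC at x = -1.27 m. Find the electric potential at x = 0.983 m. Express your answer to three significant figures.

Electric potential is a scalar, so the contributions from each charge add algebraically: V = Σ kqᵢ/rᵢ.
Distances from the field point to each charge: r₁ = 0.377 m, r₂ = 0.0740 m, r₃ = 0.866 m, r₄ = 2.25 m.
V = k[(4.48×10⁻⁶)/(0.377) + (5.49×10⁻⁶)/(0.0740) + (6.41×10⁻⁶)/(0.866) + (1.83×10⁻⁶)/(2.25)] = 8.48×10⁵ V.

8.48×10⁵ V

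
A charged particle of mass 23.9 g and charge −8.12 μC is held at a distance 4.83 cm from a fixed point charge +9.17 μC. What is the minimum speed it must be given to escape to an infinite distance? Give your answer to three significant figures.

34.1 m/s

To just escape, total mechanical energy must reach zero at infinity: ½mv²_min + U = 0, so ½mv²_min = −U = |kQq|/r.
|U| = |kQq|/r = (8.99×10⁹ N·m²/C²)(9.17×10⁻⁶)(8.12×10⁻⁶)/(0.0483) = 13.9 J.
v_min = √(2|U|/m) = √(2·13.9/0.0239) = 34.1 m/s.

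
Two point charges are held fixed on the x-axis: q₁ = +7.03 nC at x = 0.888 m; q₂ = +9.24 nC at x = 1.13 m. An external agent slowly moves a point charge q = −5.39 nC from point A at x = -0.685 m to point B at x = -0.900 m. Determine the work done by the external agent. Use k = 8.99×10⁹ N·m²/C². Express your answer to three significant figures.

For quasistatic motion the external work equals the change in potential energy: W_ext = qΔV = q(V_B − V_A).
At A: distances to the source charges are 1.57 m, 1.81 m; V_A = Σ kqᵢ/rᵢ = 85.9 V.
At B: distances to the source charges are 1.79 m, 2.03 m; V_B = Σ kqᵢ/rᵢ = 76.3 V.
ΔV = V_B − V_A = -9.68 V.
W_ext = qΔV = (-5.39×10⁻⁹ C)(-9.68 V) = 5.22×10⁻⁸ J.

5.22×10⁻⁸ J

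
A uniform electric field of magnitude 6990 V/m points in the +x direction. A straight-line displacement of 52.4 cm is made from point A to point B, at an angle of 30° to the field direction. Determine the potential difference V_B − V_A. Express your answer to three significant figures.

Only the component of displacement along E changes the potential: ΔV = −E·d·cosθ.
ΔV = −(6990 V/m)(0.524 m)cos30° = -3170 V.

-3170 V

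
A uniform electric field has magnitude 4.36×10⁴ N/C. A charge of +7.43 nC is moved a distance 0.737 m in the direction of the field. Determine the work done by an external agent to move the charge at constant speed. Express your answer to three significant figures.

-2.39×10⁻⁴ J

The potential change for a displacement 0.737 m in the direction of the field is ΔV = −Ed = -3.21×10⁴ V.
W_ext = qΔV = -2.39×10⁻⁴ J.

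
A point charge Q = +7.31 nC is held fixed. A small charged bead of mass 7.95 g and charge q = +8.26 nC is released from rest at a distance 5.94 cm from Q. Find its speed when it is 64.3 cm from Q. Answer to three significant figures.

0.0457 m/s

Only the electrostatic force acts, so mechanical energy is conserved: ½mv² = U₁ − U₂ = kQq(1/r₁ − 1/r₂).
U₁ − U₂ = (8.99×10⁹ N·m²/C²)(7.31×10⁻⁹ C)(8.26×10⁻⁹ C)(1/0.0594 − 1/0.643) = 8.29×10⁻⁶ J.
v = √(2·8.29×10⁻⁶/7.95×10⁻³) = 0.0457 m/s.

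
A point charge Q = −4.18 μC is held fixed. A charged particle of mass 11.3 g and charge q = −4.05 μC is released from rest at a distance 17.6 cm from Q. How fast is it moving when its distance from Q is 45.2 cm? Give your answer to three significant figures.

9.67 m/s

Only the electrostatic force acts, so mechanical energy is conserved: ½mv² = U₁ − U₂ = kQq(1/r₁ − 1/r₂).
U₁ − U₂ = (8.99×10⁹ N·m²/C²)(-4.18×10⁻⁶ C)(-4.05×10⁻⁶ C)(1/0.176 − 1/0.452) = 0.528 J.
v = √(2·0.528/0.0113) = 9.67 m/s.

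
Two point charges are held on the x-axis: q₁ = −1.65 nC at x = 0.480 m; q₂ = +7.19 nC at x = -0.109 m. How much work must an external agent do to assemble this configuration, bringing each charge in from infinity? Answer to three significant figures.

-1.81×10⁻⁷ J

The work to assemble the configuration equals its total potential energy, U = Σ kqᵢqⱼ/rᵢⱼ over all pairs.
Pair separations: r₁₂ = 0.589 m.
U = (-1.81×10⁻⁷) = -1.81×10⁻⁷ J.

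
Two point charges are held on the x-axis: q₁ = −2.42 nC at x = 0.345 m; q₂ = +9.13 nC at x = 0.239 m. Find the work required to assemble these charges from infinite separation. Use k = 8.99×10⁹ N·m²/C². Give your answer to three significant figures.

The assembly work is the sum of pairwise potential energies, U = Σ_{i<j} kqᵢqⱼ/rᵢⱼ.
Pair separations: r₁₂ = 0.106 m.
U = (-1.87×10⁻⁶) = -1.87×10⁻⁶ J.

-1.87×10⁻⁶ J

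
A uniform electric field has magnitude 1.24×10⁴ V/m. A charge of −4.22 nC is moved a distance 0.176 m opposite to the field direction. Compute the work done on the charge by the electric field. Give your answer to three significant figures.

The potential change for a displacement 0.176 m opposite to the field direction is ΔV = +Ed = 2180 V.
W_field = −qΔV = 9.21×10⁻⁶ J.

9.21×10⁻⁶ J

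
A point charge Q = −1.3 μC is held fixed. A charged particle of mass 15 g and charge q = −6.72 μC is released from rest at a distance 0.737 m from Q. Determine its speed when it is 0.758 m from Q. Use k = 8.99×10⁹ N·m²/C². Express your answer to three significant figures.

Only the electrostatic force acts, so mechanical energy is conserved: ½mv² = U₁ − U₂ = kQq(1/r₁ − 1/r₂).
U₁ − U₂ = (8.99×10⁹ N·m²/C²)(-1.30×10⁻⁶ C)(-6.72×10⁻⁶ C)(1/0.737 − 1/0.758) = 2.95×10⁻³ J.
v = √(2·2.95×10⁻³/0.0150) = 0.627 m/s.

0.627 m/s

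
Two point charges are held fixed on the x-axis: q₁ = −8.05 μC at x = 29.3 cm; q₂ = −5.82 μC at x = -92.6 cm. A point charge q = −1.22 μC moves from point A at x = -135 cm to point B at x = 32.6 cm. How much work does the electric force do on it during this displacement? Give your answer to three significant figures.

The work done by the electric force is W_field = −ΔU = −q(V_B − V_A) = q(V_A − V_B).
At A: distances to the source charges are 1.64 m, 0.424 m; V_A = Σ kqᵢ/rᵢ = -1.67×10⁵ V.
At B: distances to the source charges are 0.0330 m, 1.25 m; V_B = Σ kqᵢ/rᵢ = -2.23×10⁶ V.
ΔV = V_B − V_A = -2.07×10⁶ V.
W_field = −qΔV = −(-1.22×10⁻⁶ C)(-2.07×10⁶ V) = -2.52 J.

-2.52 J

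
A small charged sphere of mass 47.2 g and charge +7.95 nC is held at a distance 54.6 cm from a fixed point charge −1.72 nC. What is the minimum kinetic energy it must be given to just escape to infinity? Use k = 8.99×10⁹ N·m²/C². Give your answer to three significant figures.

2.25×10⁻⁷ J

To just escape, total mechanical energy must reach zero at infinity: ½mv²_min + U = 0, so ½mv²_min = −U = |kQq|/r.
|U| = |kQq|/r = (8.99×10⁹ N·m²/C²)(1.72×10⁻⁹)(7.95×10⁻⁹)/(0.546) = 2.25×10⁻⁷ J.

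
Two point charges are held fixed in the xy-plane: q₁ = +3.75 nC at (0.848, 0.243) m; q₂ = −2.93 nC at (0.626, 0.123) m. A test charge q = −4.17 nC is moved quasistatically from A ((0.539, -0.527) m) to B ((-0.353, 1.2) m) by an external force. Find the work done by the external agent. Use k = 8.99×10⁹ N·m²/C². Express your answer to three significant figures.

For quasistatic motion the external work equals the change in potential energy: W_ext = qΔV = q(V_B − V_A).
At A: distances to the source charges are 0.830 m, 0.656 m; V_A = Σ kqᵢ/rᵢ = 0.467 V.
At B: distances to the source charges are 1.54 m, 1.46 m; V_B = Σ kqᵢ/rᵢ = 3.86 V.
ΔV = V_B − V_A = 3.39 V.
W_ext = qΔV = (-4.17×10⁻⁹ C)(3.39 V) = -1.41×10⁻⁸ J.

-1.41×10⁻⁸ J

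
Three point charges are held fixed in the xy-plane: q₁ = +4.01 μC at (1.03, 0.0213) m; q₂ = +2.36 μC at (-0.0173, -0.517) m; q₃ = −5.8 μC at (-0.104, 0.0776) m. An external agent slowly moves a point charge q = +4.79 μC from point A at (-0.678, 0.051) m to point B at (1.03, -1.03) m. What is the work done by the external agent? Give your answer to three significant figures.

0.311 J

For quasistatic motion the external work equals the change in potential energy: W_ext = qΔV = q(V_B − V_A).
At A: distances to the source charges are 1.71 m, 0.871 m, 0.575 m; V_A = Σ kqᵢ/rᵢ = -4.53×10⁴ V.
At B: distances to the source charges are 1.05 m, 1.17 m, 1.59 m; V_B = Σ kqᵢ/rᵢ = 1.96×10⁴ V.
ΔV = V_B − V_A = 6.49×10⁴ V.
W_ext = qΔV = (4.79×10⁻⁶ C)(6.49×10⁴ V) = 0.311 J.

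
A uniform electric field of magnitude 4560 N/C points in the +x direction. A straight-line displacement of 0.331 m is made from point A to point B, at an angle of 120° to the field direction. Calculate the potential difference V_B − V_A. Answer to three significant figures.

755 V

Only the component of displacement along E changes the potential: ΔV = −E·d·cosθ.
ΔV = −(4560 V/m)(0.331 m)cos120° = 755 V.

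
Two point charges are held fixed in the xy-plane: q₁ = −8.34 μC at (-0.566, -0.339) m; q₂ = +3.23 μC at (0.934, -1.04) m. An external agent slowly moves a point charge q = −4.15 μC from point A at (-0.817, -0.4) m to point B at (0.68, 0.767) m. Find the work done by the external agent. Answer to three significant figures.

For quasistatic motion the external work equals the change in potential energy: W_ext = qΔV = q(V_B − V_A).
At A: distances to the source charges are 0.258 m, 1.86 m; V_A = Σ kqᵢ/rᵢ = -2.75×10⁵ V.
At B: distances to the source charges are 1.67 m, 1.82 m; V_B = Σ kqᵢ/rᵢ = -2.91×10⁴ V.
ΔV = V_B − V_A = 2.46×10⁵ V.
W_ext = qΔV = (-4.15×10⁻⁶ C)(2.46×10⁵ V) = -1.02 J.

-1.02 J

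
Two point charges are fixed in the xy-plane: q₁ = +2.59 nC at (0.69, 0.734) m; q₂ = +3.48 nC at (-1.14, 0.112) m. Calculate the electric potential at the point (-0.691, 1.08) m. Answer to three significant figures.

Electric potential is a scalar, so the contributions from each charge add algebraically: V = Σ kqᵢ/rᵢ.
Distances from the field point to each charge: r₁ = 1.42 m, r₂ = 1.07 m.
V = k[(2.59×10⁻⁹)/(1.42) + (3.48×10⁻⁹)/(1.07)] = 45.7 V.

45.7 V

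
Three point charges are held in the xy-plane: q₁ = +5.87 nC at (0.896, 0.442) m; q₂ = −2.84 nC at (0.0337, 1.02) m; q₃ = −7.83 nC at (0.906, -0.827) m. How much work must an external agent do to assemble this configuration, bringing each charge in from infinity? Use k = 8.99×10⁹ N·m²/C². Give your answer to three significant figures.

The assembly work is the sum of pairwise potential energies, U = Σ_{i<j} kqᵢqⱼ/rᵢⱼ.
Pair separations: r₁₂ = 1.04 m, r₁₃ = 1.27 m, r₂₃ = 2.04 m.
U = (-1.44×10⁻⁷) + (-3.26×10⁻⁷) + (9.79×10⁻⁸) = -3.72×10⁻⁷ J.

-3.72×10⁻⁷ J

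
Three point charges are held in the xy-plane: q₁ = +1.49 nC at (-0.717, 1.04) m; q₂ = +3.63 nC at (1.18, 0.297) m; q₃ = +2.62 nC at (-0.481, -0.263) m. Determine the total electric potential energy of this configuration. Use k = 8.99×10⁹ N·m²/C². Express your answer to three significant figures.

9.91×10⁻⁸ J

The assembly work is the sum of pairwise potential energies, U = Σ_{i<j} kqᵢqⱼ/rᵢⱼ.
Pair separations: r₁₂ = 2.04 m, r₁₃ = 1.32 m, r₂₃ = 1.75 m.
U = (2.39×10⁻⁸) + (2.65×10⁻⁸) + (4.88×10⁻⁸) = 9.91×10⁻⁸ J.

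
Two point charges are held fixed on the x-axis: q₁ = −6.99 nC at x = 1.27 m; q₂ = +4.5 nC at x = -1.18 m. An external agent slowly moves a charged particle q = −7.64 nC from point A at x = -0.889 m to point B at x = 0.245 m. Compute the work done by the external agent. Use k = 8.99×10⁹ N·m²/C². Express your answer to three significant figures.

For quasistatic motion the external work equals the change in potential energy: W_ext = qΔV = q(V_B − V_A).
At A: distances to the source charges are 2.16 m, 0.291 m; V_A = Σ kqᵢ/rᵢ = 110 V.
At B: distances to the source charges are 1.02 m, 1.42 m; V_B = Σ kqᵢ/rᵢ = -32.9 V.
ΔV = V_B − V_A = -143 V.
W_ext = qΔV = (-7.64×10⁻⁹ C)(-143 V) = 1.09×10⁻⁶ J.

1.09×10⁻⁶ J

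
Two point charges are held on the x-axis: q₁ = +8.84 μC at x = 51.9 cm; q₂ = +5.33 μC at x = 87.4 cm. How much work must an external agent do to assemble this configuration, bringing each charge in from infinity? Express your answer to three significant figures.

The assembly work is the sum of pairwise potential energies, U = Σ_{i<j} kqᵢqⱼ/rᵢⱼ.
Pair separations: r₁₂ = 0.355 m.
U = (1.19) = 1.19 J.

1.19 J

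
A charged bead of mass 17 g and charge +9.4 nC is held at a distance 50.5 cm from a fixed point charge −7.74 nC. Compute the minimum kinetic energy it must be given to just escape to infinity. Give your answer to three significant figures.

To just escape, total mechanical energy must reach zero at infinity: ½mv²_min + U = 0, so ½mv²_min = −U = |kQq|/r.
|U| = |kQq|/r = (8.99×10⁹ N·m²/C²)(7.74×10⁻⁹)(9.40×10⁻⁹)/(0.505) = 1.30×10⁻⁶ J.

1.30×10⁻⁶ J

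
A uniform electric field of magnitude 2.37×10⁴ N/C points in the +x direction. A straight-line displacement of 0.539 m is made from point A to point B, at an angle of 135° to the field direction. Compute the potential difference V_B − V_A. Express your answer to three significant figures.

Only the component of displacement along E changes the potential: ΔV = −E·d·cosθ.
ΔV = −(2.37×10⁴ V/m)(0.539 m)cos135° = 9030 V.

9030 V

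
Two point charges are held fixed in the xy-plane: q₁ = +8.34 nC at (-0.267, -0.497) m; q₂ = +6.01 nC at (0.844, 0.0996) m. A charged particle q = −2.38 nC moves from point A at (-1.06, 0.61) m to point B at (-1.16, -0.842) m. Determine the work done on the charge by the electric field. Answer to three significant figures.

4.82×10⁻⁸ J

The work done by the electric force is W_field = −ΔU = −q(V_B − V_A) = q(V_A − V_B).
At A: distances to the source charges are 1.36 m, 1.97 m; V_A = Σ kqᵢ/rᵢ = 82.5 V.
At B: distances to the source charges are 0.957 m, 2.21 m; V_B = Σ kqᵢ/rᵢ = 103 V.
ΔV = V_B − V_A = 20.3 V.
W_field = −qΔV = −(-2.38×10⁻⁹ C)(20.3 V) = 4.82×10⁻⁸ J.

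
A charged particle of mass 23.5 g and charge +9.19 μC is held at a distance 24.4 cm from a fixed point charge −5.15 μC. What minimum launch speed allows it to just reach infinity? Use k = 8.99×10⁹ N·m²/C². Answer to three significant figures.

12.2 m/s

To just escape, total mechanical energy must reach zero at infinity: ½mv²_min + U = 0, so ½mv²_min = −U = |kQq|/r.
|U| = |kQq|/r = (8.99×10⁹ N·m²/C²)(5.15×10⁻⁶)(9.19×10⁻⁶)/(0.244) = 1.74 J.
v_min = √(2|U|/m) = √(2·1.74/0.0235) = 12.2 m/s.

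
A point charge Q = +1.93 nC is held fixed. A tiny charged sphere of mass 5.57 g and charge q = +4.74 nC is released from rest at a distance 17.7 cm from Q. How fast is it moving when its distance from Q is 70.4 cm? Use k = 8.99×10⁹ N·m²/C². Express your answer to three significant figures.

0.0112 m/s

Only the electrostatic force acts, so mechanical energy is conserved: ½mv² = U₁ − U₂ = kQq(1/r₁ − 1/r₂).
U₁ − U₂ = (8.99×10⁹ N·m²/C²)(1.93×10⁻⁹ C)(4.74×10⁻⁹ C)(1/0.177 − 1/0.704) = 3.48×10⁻⁷ J.
v = √(2·3.48×10⁻⁷/5.57×10⁻³) = 0.0112 m/s.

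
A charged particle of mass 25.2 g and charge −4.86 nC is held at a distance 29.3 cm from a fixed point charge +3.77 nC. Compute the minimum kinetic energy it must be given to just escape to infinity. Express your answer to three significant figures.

5.62×10⁻⁷ J

To just escape, total mechanical energy must reach zero at infinity: ½mv²_min + U = 0, so ½mv²_min = −U = |kQq|/r.
|U| = |kQq|/r = (8.99×10⁹ N·m²/C²)(3.77×10⁻⁹)(4.86×10⁻⁹)/(0.293) = 5.62×10⁻⁷ J.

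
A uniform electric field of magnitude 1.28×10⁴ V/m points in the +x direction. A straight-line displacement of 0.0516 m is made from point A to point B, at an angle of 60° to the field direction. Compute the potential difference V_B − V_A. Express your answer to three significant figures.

Only the component of displacement along E changes the potential: ΔV = −E·d·cosθ.
ΔV = −(1.28×10⁴ V/m)(0.0516 m)cos60° = -330 V.

-330 V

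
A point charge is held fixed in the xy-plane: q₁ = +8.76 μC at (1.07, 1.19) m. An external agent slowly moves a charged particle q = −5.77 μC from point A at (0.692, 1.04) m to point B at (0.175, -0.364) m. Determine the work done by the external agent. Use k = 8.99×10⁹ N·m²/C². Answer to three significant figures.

For quasistatic motion the external work equals the change in potential energy: W_ext = qΔV = q(V_B − V_A).
At A: distance to the source charge is 0.407 m; V_A = kq₁/r = 1.94×10⁵ V.
At B: distance to the source charge is 1.79 m; V_B = kq₁/r = 4.39×10⁴ V.
ΔV = V_B − V_A = -1.50×10⁵ V.
W_ext = qΔV = (-5.77×10⁻⁶ C)(-1.50×10⁵ V) = 0.864 J.

0.864 J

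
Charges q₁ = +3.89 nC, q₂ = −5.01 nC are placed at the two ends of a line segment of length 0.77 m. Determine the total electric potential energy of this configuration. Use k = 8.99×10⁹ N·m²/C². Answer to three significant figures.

The work to assemble the configuration equals its total potential energy, U = Σ kqᵢqⱼ/rᵢⱼ over all pairs.
The separation is r = 0.770 m.
U = (-2.28×10⁻⁷) = -2.28×10⁻⁷ J.

-2.28×10⁻⁷ J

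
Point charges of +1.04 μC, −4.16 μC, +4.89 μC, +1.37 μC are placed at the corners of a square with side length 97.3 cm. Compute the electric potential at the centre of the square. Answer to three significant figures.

Electric potential is a scalar, so the contributions from each charge add algebraically: V = Σ kqᵢ/rᵢ.
The distance from each corner to the centre is a√2/2 = 0.688 m.
V = k[(1.04×10⁻⁶)/(0.688) + (-4.16×10⁻⁶)/(0.688) + (4.89×10⁻⁶)/(0.688) + (1.37×10⁻⁶)/(0.688)] = 4.10×10⁴ V.

4.10×10⁴ V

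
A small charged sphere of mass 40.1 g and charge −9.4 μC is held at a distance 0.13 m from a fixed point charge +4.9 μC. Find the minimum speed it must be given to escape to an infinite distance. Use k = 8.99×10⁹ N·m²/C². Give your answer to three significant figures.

To just escape, total mechanical energy must reach zero at infinity: ½mv²_min + U = 0, so ½mv²_min = −U = |kQq|/r.
|U| = |kQq|/r = (8.99×10⁹ N·m²/C²)(4.90×10⁻⁶)(9.40×10⁻⁶)/(0.130) = 3.19 J.
v_min = √(2|U|/m) = √(2·3.19/0.0401) = 12.6 m/s.

12.6 m/s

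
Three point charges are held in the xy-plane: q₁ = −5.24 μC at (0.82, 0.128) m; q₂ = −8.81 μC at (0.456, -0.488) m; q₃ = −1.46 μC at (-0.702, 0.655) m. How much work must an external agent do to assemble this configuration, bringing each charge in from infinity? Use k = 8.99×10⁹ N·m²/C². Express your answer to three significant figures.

0.694 J

The assembly work is the sum of pairwise potential energies, U = Σ_{i<j} kqᵢqⱼ/rᵢⱼ.
Pair separations: r₁₂ = 0.716 m, r₁₃ = 1.61 m, r₂₃ = 1.63 m.
U = (0.580) + (0.0427) + (0.0711) = 0.694 J.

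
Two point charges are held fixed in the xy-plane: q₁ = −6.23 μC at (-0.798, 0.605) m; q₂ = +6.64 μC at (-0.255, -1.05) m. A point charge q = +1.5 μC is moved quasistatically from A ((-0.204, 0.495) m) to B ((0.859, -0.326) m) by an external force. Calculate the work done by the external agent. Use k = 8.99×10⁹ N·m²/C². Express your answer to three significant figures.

0.104 J

For quasistatic motion the external work equals the change in potential energy: W_ext = qΔV = q(V_B − V_A).
At A: distances to the source charges are 0.604 m, 1.55 m; V_A = Σ kqᵢ/rᵢ = -5.41×10⁴ V.
At B: distances to the source charges are 1.90 m, 1.33 m; V_B = Σ kqᵢ/rᵢ = 1.55×10⁴ V.
ΔV = V_B − V_A = 6.96×10⁴ V.
W_ext = qΔV = (1.50×10⁻⁶ C)(6.96×10⁴ V) = 0.104 J.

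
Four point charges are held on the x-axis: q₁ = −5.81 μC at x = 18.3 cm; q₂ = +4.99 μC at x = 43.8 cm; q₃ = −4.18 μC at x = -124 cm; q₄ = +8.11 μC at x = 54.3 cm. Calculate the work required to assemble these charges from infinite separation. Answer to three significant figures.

1.14 J

The assembly work is the sum of pairwise potential energies, U = Σ_{i<j} kqᵢqⱼ/rᵢⱼ.
Pair separations: r₁₂ = 0.255 m, r₁₃ = 1.42 m, r₁₄ = 0.360 m, r₂₃ = 1.68 m, r₂₄ = 0.105 m, r₃₄ = 1.78 m.
Summing all 6 pair terms gives U = 1.14 J.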